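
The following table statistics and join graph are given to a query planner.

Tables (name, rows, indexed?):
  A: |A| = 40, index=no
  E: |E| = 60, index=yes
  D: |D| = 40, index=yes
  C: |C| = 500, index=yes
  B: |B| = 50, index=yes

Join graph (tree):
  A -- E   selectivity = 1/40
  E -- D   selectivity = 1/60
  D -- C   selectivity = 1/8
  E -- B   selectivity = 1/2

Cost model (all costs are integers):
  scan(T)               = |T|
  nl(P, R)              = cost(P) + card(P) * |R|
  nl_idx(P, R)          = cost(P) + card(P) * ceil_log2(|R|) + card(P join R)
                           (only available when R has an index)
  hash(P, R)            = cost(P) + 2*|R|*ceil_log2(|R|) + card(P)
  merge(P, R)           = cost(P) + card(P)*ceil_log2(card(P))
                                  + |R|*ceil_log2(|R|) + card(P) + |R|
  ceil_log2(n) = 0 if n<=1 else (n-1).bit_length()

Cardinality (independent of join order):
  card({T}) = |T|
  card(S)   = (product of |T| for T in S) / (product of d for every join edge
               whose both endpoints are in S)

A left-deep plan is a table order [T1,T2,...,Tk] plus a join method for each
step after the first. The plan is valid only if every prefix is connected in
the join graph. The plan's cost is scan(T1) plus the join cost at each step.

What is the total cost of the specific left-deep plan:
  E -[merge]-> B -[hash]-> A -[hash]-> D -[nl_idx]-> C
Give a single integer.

76290

step 1: scan E: cost=60, card=60
step 2: join B via merge
    card(P join B) = 60*50/(2) = 1500
    cost = 60 + 60*6 + 50*6 + 60 + 50 = 830
step 3: join A via hash
    card(P join A) = 1500*40/(40) = 1500
    cost = 830 + 2*40*6 + 1500 = 2810
step 4: join D via hash
    card(P join D) = 1500*40/(60) = 1000
    cost = 2810 + 2*40*6 + 1500 = 4790
step 5: join C via nl_idx
    card(P join C) = 1000*500/(8) = 62500
    cost = 4790 + 1000*9 + 62500 = 76290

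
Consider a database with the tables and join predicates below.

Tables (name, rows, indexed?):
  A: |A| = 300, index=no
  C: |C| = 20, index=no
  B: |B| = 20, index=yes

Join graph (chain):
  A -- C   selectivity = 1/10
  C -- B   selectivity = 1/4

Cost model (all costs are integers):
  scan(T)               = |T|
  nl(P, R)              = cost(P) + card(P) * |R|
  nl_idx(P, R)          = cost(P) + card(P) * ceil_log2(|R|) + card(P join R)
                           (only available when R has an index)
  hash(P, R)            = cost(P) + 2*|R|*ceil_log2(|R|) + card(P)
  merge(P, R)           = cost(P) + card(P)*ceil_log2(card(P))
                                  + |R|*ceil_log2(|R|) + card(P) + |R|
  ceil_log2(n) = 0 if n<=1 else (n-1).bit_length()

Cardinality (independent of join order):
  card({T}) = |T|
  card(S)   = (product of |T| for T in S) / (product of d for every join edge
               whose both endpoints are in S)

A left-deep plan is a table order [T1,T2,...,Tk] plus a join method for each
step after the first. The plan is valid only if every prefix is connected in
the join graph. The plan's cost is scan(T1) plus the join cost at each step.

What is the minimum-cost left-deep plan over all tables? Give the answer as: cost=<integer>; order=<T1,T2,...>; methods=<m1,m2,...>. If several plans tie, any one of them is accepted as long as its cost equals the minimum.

cost=1600; order=A,C,B; methods=hash,hash

Selinger DP (subsets sized 1..n):
  {A}: scan cost=300, card=300
  {C}: scan cost=20, card=20
  {B}: scan cost=20, card=20
  {AC}: card=600; try (C,hash)→800, (A,merge)→3140, (C,merge)→3420, (A,hash)→5440, (A,nl)→6020, (C,nl)→6300; best=800 via (C,hash)
  {BC}: card=100; try (B,nl_idx)→220, (C,hash)→240, (B,hash)→240, (C,merge)→260, (B,merge)→260, (C,nl)→420 …(+1); best=220 via (B,nl_idx)
  {ABC}: card=3000; try (B,hash)→1600, (A,merge)→4020, (A,hash)→5720, (B,nl_idx)→6800, (B,merge)→7520, (B,nl)→12800 …(+1); best=1600 via (B,hash)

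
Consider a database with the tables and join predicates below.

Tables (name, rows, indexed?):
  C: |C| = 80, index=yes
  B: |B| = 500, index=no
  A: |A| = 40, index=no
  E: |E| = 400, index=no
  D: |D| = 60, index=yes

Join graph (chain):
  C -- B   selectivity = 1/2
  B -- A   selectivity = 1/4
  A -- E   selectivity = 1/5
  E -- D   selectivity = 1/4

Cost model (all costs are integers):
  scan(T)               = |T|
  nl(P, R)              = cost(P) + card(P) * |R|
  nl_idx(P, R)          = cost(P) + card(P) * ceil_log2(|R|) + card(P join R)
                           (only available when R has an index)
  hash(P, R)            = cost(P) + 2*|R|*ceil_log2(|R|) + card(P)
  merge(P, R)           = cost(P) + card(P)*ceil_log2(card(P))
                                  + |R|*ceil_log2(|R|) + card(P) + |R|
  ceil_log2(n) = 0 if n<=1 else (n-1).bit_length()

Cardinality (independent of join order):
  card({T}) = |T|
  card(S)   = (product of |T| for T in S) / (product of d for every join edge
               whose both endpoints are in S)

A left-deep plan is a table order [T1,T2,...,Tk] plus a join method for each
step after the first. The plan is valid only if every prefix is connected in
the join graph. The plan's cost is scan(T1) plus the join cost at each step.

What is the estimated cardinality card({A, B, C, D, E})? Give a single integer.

Tables in S: A(40), B(500), C(80), D(60), E(400)
Edges inside S: C-B(d=2), B-A(d=4), A-E(d=5), E-D(d=4)
numerator = 40 * 500 * 80 * 60 * 400 = 38400000000
denominator = 2 * 4 * 5 * 4 = 160
card(S) = 38400000000 / 160 = 240000000

240000000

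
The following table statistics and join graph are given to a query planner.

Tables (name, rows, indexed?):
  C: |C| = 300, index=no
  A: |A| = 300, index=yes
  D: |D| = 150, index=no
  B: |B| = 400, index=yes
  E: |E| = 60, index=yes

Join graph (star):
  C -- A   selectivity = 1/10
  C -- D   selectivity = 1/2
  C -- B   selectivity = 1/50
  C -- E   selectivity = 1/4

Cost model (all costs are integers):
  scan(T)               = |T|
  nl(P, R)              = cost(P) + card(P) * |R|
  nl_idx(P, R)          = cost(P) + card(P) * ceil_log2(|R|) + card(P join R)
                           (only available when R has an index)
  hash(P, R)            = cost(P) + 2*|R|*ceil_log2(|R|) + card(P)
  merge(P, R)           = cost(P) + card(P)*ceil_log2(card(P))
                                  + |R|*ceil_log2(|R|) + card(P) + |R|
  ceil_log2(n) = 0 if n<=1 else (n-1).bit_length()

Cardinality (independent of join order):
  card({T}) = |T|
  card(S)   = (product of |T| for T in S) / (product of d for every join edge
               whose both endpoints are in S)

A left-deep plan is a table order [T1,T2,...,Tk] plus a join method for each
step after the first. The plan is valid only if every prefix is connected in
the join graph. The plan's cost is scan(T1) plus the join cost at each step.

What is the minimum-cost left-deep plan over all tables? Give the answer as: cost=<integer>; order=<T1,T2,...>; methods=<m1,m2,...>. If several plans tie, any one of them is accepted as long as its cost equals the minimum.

cost=1132320; order=C,B,E,A,D; methods=nl_idx,hash,hash,hash

Selinger DP (subsets sized 1..n):
  {C}: scan cost=300, card=300
  {A}: scan cost=300, card=300
  {D}: scan cost=150, card=150
  {B}: scan cost=400, card=400
  {E}: scan cost=60, card=60
  {AC}: card=9000; try (C,hash)→6000, (A,hash)→6000, (C,merge)→6300, (A,merge)→6300, (A,nl_idx)→12000, (C,nl)→90300 …(+1); best=6000 via (C,hash)
  {CD}: card=22500; try (D,hash)→3000, (C,merge)→4500, (D,merge)→4650, (C,hash)→5700, (C,nl)→45150, (D,nl)→45300; best=3000 via (D,hash)
  {BC}: card=2400; try (B,nl_idx)→5400, (C,hash)→6200, (B,merge)→7300, (C,merge)→7400, (B,hash)→7800, (B,nl)→120300 …(+1); best=5400 via (B,nl_idx)
  {CE}: card=4500; try (E,hash)→1320, (C,merge)→3480, (E,merge)→3720, (C,hash)→5520, (E,nl_idx)→6600, (C,nl)→18060 …(+1); best=1320 via (E,hash)
  {ACD}: card=675000; try (D,hash)→17400, (A,hash)→30900, (D,merge)→142350, (A,merge)→366000, (A,nl_idx)→880500, (D,nl)→1356000 …(+1); best=17400 via (D,hash)
  {ABC}: card=72000; try (A,hash)→13200, (B,hash)→22200, (A,merge)→39600, (A,nl_idx)→99000, (B,merge)→145000, (B,nl_idx)→159000 …(+2); best=13200 via (A,hash)
  {ACE}: card=135000; try (A,hash)→11220, (E,hash)→15720, (A,merge)→67320, (E,merge)→141420, (A,nl_idx)→176820, (E,nl_idx)→195000 …(+2); best=11220 via (A,hash)
  {BCD}: card=180000; try (D,hash)→10200, (B,hash)→32700, (D,merge)→37950, (D,nl)→365400, (B,merge)→367000, (B,nl_idx)→385500 …(+1); best=10200 via (D,hash)
  {CDE}: card=337500; try (D,hash)→8220, (E,hash)→26220, (D,merge)→65670, (E,merge)→363420, (E,nl_idx)→475500, (D,nl)→676320 …(+1); best=8220 via (D,hash)
  {BCE}: card=36000; try (E,hash)→8520, (B,hash)→13020, (E,merge)→37020, (E,nl_idx)→55800, (B,merge)→68320, (B,nl_idx)→77820 …(+2); best=8520 via (E,hash)
  {ABCD}: card=5400000; try (D,hash)→87600, (A,hash)→195600, (B,hash)→699600, (D,merge)→1310550, (A,merge)→3433200, (A,nl_idx)→7030200 …(+5); best=87600 via (D,hash)
  {ACDE}: card=10125000; try (D,hash)→148620, (A,hash)→351120, (E,hash)→693120, (D,merge)→2577570, (A,merge)→6761220, (A,nl_idx)→13170720 …(+5); best=148620 via (D,hash)
  {ABCE}: card=1080000; try (A,hash)→49920, (E,hash)→85920, (B,hash)→153420, (A,merge)→623520, (E,merge)→1309620, (A,nl_idx)→1412520 …(+6); best=49920 via (A,hash)
  {BCDE}: card=2700000; try (D,hash)→46920, (E,hash)→190920, (B,hash)→352920, (D,merge)→621870, (E,merge)→3430620, (E,nl_idx)→3790200 …(+5); best=46920 via (D,hash)
  {ABCDE}: card=81000000; try (D,hash)→1132320, (A,hash)→2752320, (E,hash)→5488320, (B,hash)→10280820, (D,merge)→23811270, (A,merge)→62149920 …(+9); best=1132320 via (D,hash)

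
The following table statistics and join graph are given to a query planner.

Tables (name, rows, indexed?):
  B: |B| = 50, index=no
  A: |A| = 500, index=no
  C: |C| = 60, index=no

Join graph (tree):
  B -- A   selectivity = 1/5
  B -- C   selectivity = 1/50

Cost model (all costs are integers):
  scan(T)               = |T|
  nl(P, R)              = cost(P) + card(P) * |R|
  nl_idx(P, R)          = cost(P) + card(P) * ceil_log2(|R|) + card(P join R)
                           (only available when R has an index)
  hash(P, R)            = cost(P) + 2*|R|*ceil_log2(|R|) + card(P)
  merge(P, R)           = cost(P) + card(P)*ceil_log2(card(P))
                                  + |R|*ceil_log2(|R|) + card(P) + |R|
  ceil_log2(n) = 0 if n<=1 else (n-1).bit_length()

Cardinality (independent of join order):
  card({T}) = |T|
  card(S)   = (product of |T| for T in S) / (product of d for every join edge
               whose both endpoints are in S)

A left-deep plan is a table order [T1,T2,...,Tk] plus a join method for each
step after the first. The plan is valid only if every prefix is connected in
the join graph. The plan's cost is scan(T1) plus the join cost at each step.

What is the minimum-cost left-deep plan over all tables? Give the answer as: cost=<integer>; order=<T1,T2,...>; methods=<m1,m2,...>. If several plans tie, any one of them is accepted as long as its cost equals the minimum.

Selinger DP (subsets sized 1..n):
  {B}: scan cost=50, card=50
  {A}: scan cost=500, card=500
  {C}: scan cost=60, card=60
  {AB}: card=5000; try (B,hash)→1600, (A,merge)→5400, (B,merge)→5850, (A,hash)→9100, (A,nl)→25050, (B,nl)→25500; best=1600 via (B,hash)
  {BC}: card=60; try (B,hash)→720, (C,hash)→820, (C,merge)→820, (B,merge)→830, (C,nl)→3050, (B,nl)→3060; best=720 via (B,hash)
  {ABC}: card=6000; try (A,merge)→6140, (C,hash)→7320, (A,hash)→9780, (A,nl)→30720, (C,merge)→72020, (C,nl)→301600; best=6140 via (A,merge)

cost=6140; order=C,B,A; methods=hash,merge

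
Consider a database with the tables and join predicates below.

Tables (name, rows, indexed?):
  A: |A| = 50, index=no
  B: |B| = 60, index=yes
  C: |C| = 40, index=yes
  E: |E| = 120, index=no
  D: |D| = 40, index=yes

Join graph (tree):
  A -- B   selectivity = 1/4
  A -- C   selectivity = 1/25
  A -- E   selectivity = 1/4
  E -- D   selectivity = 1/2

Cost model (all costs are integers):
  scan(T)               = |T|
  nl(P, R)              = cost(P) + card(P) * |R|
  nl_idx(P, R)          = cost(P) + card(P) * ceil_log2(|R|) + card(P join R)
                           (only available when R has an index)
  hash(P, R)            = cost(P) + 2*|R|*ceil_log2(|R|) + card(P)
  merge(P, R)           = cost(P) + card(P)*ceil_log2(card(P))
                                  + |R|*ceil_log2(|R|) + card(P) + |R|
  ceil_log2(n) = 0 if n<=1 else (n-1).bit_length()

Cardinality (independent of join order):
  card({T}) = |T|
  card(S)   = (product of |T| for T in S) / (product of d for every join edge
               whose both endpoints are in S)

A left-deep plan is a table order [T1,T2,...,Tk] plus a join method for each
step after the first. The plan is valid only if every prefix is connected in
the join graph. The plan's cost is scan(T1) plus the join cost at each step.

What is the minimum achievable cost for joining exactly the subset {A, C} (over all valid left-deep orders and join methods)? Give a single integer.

430

Selinger DP over subsets of {A,C}:
  {A}: scan cost=50, card=50
  {C}: scan cost=40, card=40
  {AC}: card=80; try (C,nl_idx)→430, (C,hash)→580, (A,merge)→670, (C,merge)→680, (A,hash)→680, (A,nl)→2040 …(+1); best=430 via (C,nl_idx)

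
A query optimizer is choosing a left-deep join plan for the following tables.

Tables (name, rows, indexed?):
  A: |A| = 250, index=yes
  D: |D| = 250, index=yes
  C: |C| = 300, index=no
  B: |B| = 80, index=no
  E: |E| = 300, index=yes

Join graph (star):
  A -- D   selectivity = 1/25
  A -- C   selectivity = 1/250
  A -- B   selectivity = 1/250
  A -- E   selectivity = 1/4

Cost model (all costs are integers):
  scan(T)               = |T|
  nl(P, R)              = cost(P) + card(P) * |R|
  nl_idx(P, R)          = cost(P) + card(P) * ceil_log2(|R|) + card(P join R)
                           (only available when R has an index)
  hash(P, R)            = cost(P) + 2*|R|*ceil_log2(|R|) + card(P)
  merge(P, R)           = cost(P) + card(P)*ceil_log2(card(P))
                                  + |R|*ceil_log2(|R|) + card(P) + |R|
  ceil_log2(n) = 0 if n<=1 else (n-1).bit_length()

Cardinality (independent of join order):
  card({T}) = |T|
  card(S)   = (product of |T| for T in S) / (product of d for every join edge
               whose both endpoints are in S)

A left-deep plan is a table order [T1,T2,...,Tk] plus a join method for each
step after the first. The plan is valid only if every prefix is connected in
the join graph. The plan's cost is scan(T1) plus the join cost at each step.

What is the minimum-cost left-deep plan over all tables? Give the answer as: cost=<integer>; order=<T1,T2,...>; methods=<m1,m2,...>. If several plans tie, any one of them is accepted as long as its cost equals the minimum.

cost=12508; order=C,A,B,D,E; methods=nl_idx,hash,nl_idx,hash

Selinger DP (subsets sized 1..n):
  {A}: scan cost=250, card=250
  {D}: scan cost=250, card=250
  {C}: scan cost=300, card=300
  {B}: scan cost=80, card=80
  {E}: scan cost=300, card=300
  {AD}: card=2500; try (D,hash)→4500, (A,hash)→4500, (D,merge)→4750, (D,nl_idx)→4750, (A,merge)→4750, (A,nl_idx)→4750 …(+2); best=4500 via (D,hash)
  {AC}: card=300; try (A,nl_idx)→3000, (A,hash)→4600, (C,merge)→5500, (A,merge)→5550, (C,hash)→5900, (C,nl)→75250 …(+1); best=3000 via (A,nl_idx)
  {AB}: card=80; try (A,nl_idx)→800, (B,hash)→1620, (A,merge)→2970, (B,merge)→3140, (A,hash)→4160, (A,nl)→20080 …(+1); best=800 via (A,nl_idx)
  {AE}: card=18750; try (A,hash)→4600, (E,merge)→5500, (A,merge)→5550, (E,hash)→5900, (E,nl_idx)→21250, (A,nl_idx)→21450 …(+2); best=4600 via (A,hash)
  {ACD}: card=3000; try (D,hash)→7300, (D,merge)→8250, (D,nl_idx)→8400, (C,hash)→12400, (C,merge)→40000, (D,nl)→78000 …(+1); best=7300 via (D,hash)
  {ABD}: card=800; try (D,nl_idx)→2240, (D,merge)→3690, (D,hash)→4880, (B,hash)→8120, (D,nl)→20800, (B,merge)→37640 …(+1); best=2240 via (D,nl_idx)
  {ADE}: card=187500; try (E,hash)→12400, (D,hash)→27350, (E,merge)→40000, (E,nl_idx)→214500, (D,merge)→306850, (D,nl_idx)→342100 …(+2); best=12400 via (E,hash)
  {ABC}: card=96; try (B,hash)→4420, (C,merge)→4440, (C,hash)→6280, (B,merge)→6640, (C,nl)→24800, (B,nl)→27000; best=4420 via (B,hash)
  {ACE}: card=22500; try (E,hash)→8700, (E,merge)→9000, (E,nl_idx)→28200, (C,hash)→28750, (E,nl)→93000, (C,merge)→307600 …(+1); best=8700 via (E,hash)
  {ABE}: card=6000; try (E,merge)→4440, (E,hash)→6280, (E,nl_idx)→7520, (B,hash)→24470, (E,nl)→24800, (B,merge)→305240 …(+1); best=4440 via (E,merge)
  {ABCD}: card=960; try (D,nl_idx)→6148, (D,merge)→7438, (C,hash)→8440, (D,hash)→8516, (B,hash)→11420, (C,merge)→14040 …(+4); best=6148 via (D,nl_idx)
  {ACDE}: card=225000; try (E,hash)→15700, (D,hash)→35200, (E,merge)→49300, (C,hash)→205300, (E,nl_idx)→259300, (D,merge)→370950 …(+5); best=15700 via (E,hash)
  {ABDE}: card=60000; try (E,hash)→8440, (E,merge)→14040, (D,hash)→14440, (E,nl_idx)→69440, (D,merge)→90690, (D,nl_idx)→112440 …(+5); best=8440 via (E,hash)
  {ABCE}: card=7200; try (E,merge)→8188, (E,hash)→9916, (E,nl_idx)→12484, (C,hash)→15840, (B,hash)→32320, (E,nl)→33220 …(+4); best=8188 via (E,merge)
  {ABCDE}: card=72000; try (E,hash)→12508, (D,hash)→19388, (E,merge)→19708, (C,hash)→73840, (E,nl_idx)→86788, (D,merge)→111238 …(+8); best=12508 via (E,hash)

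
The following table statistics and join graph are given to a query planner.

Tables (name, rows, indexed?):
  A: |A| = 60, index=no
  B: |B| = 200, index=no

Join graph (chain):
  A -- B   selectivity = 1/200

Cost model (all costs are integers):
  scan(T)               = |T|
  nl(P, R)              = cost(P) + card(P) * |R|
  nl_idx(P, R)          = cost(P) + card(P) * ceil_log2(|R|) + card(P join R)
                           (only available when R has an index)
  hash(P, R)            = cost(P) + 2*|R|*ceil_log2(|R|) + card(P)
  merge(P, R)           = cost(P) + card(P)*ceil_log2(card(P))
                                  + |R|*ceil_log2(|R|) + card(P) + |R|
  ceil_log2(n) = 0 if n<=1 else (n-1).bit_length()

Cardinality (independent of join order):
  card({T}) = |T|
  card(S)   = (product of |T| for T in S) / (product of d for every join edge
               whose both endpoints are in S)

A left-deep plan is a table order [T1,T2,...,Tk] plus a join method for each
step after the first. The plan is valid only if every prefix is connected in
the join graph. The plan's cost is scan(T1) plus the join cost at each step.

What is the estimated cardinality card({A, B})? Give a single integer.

Tables in S: A(60), B(200)
Edges inside S: A-B(d=200)
numerator = 60 * 200 = 12000
denominator = 200 = 200
card(S) = 12000 / 200 = 60

60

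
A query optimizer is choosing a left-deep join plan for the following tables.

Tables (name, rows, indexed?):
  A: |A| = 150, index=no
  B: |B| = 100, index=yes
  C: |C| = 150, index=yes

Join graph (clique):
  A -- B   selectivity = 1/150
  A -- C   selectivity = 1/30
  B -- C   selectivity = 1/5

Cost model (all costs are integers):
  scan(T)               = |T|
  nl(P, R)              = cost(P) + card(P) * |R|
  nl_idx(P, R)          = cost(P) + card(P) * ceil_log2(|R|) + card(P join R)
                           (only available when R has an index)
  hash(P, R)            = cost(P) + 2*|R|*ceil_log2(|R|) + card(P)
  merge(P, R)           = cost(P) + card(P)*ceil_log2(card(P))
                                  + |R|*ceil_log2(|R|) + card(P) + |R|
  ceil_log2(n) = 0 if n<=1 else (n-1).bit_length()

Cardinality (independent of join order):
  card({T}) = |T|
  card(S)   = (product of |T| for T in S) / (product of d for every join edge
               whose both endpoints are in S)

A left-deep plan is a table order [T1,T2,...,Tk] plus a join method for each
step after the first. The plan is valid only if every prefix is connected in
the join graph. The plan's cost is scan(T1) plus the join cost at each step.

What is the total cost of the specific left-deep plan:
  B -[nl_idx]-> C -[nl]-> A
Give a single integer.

453900

step 1: scan B: cost=100, card=100
step 2: join C via nl_idx
    card(P join C) = 100*150/(5) = 3000
    cost = 100 + 100*8 + 3000 = 3900
step 3: join A via nl
    card(P join A) = 3000*150/(150*30) = 100
    cost = 3900 + 3000*150 = 453900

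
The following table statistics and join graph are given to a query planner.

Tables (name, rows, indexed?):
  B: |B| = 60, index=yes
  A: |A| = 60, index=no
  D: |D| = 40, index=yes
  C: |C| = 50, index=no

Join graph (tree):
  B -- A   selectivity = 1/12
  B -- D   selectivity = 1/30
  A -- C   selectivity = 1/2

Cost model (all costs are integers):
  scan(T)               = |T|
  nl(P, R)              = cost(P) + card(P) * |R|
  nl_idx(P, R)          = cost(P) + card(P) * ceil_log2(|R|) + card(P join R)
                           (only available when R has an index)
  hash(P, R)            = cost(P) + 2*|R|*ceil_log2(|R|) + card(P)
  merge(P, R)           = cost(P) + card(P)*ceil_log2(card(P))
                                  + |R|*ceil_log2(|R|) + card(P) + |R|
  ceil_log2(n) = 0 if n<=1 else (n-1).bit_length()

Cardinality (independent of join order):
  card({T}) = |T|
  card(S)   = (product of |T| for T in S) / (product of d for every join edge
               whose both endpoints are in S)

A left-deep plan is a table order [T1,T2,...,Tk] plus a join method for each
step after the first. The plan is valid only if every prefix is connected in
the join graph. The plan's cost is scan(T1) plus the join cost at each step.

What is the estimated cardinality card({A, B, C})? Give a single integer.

Tables in S: A(60), B(60), C(50)
Edges inside S: B-A(d=12), A-C(d=2)
numerator = 60 * 60 * 50 = 180000
denominator = 12 * 2 = 24
card(S) = 180000 / 24 = 7500

7500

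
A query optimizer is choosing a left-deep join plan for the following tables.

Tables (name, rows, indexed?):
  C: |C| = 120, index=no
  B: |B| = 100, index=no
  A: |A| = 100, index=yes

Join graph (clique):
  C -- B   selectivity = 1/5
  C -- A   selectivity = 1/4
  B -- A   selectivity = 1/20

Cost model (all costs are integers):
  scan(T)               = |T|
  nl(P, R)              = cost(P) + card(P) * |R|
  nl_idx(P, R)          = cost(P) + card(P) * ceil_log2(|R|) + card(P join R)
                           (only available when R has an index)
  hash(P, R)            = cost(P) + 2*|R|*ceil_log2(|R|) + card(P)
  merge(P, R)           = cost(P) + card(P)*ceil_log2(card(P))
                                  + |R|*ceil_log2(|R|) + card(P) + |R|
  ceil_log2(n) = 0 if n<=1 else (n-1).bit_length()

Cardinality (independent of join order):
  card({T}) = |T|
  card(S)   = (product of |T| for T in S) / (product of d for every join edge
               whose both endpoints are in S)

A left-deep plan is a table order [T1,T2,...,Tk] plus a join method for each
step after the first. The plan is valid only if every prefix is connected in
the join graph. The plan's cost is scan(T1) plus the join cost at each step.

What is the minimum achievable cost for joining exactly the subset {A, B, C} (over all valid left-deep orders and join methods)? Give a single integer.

3480

Selinger DP over subsets of {A,B,C}:
  {C}: scan cost=120, card=120
  {B}: scan cost=100, card=100
  {A}: scan cost=100, card=100
  {BC}: card=2400; try (B,hash)→1640, (C,merge)→1860, (C,hash)→1880, (B,merge)→1880, (C,nl)→12100, (B,nl)→12120; best=1640 via (B,hash)
  {AC}: card=3000; try (A,hash)→1640, (C,merge)→1860, (C,hash)→1880, (A,merge)→1880, (A,nl_idx)→3960, (C,nl)→12100 …(+1); best=1640 via (A,hash)
  {AB}: card=500; try (A,nl_idx)→1300, (B,hash)→1600, (A,hash)→1600, (B,merge)→1700, (A,merge)→1700, (B,nl)→10100 …(+1); best=1300 via (A,nl_idx)
  {ABC}: card=3000; try (C,hash)→3480, (A,hash)→5440, (B,hash)→6040, (C,merge)→7260, (A,nl_idx)→21440, (A,merge)→33640 …(+4); best=3480 via (C,hash)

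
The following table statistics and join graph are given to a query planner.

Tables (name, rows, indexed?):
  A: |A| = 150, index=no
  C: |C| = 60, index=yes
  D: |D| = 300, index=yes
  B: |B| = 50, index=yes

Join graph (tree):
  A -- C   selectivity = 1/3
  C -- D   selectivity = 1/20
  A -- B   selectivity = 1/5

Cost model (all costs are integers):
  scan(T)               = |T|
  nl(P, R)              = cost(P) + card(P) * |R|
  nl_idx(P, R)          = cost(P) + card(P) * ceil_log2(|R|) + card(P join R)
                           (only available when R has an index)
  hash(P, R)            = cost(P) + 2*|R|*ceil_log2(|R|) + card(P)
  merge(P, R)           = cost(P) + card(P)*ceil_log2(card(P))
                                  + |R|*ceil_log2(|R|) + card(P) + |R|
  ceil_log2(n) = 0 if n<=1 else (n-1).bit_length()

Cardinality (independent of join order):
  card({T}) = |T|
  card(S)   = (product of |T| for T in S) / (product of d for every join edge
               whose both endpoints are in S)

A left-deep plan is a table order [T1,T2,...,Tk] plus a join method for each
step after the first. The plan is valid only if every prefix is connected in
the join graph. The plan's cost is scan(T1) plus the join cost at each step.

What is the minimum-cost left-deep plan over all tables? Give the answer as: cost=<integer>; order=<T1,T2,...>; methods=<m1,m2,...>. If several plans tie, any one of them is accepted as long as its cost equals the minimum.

cost=38520; order=A,B,C,D; methods=hash,hash,hash

Selinger DP (subsets sized 1..n):
  {A}: scan cost=150, card=150
  {C}: scan cost=60, card=60
  {D}: scan cost=300, card=300
  {B}: scan cost=50, card=50
  {AC}: card=3000; try (C,hash)→1020, (A,merge)→1830, (C,merge)→1920, (A,hash)→2520, (C,nl_idx)→4050, (A,nl)→9060 …(+1); best=1020 via (C,hash)
  {AB}: card=1500; try (B,hash)→900, (A,merge)→1750, (B,merge)→1850, (A,hash)→2500, (B,nl_idx)→2550, (A,nl)→7550 …(+1); best=900 via (B,hash)
  {CD}: card=900; try (C,hash)→1320, (D,nl_idx)→1500, (C,nl_idx)→3000, (D,merge)→3480, (C,merge)→3720, (D,hash)→5520 …(+2); best=1320 via (C,hash)
  {ACD}: card=45000; try (A,hash)→4620, (D,hash)→9420, (A,merge)→12570, (D,merge)→43020, (D,nl_idx)→73020, (A,nl)→136320 …(+1); best=4620 via (A,hash)
  {ABC}: card=30000; try (C,hash)→3120, (B,hash)→4620, (C,merge)→19320, (C,nl_idx)→39900, (B,merge)→40370, (B,nl_idx)→49020 …(+2); best=3120 via (C,hash)
  {ABCD}: card=450000; try (D,hash)→38520, (B,hash)→50220, (D,merge)→486120, (D,nl_idx)→723120, (B,nl_idx)→724620, (B,merge)→769970 …(+2); best=38520 via (D,hash)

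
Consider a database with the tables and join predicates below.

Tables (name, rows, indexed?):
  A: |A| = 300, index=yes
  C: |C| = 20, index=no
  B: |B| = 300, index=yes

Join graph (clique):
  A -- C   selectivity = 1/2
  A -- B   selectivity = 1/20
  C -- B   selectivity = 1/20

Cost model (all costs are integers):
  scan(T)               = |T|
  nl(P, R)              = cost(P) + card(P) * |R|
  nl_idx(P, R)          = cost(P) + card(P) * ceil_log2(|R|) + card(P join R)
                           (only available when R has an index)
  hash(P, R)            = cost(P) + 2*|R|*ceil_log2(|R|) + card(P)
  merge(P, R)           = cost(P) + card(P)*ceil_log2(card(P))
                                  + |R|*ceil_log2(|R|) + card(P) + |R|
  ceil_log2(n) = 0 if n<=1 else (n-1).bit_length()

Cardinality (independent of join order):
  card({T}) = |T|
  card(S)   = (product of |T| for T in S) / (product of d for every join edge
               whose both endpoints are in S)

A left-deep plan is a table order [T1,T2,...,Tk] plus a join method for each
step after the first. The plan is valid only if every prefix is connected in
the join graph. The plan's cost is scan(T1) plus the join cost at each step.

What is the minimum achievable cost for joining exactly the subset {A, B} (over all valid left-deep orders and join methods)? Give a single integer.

Selinger DP over subsets of {A,B}:
  {A}: scan cost=300, card=300
  {B}: scan cost=300, card=300
  {AB}: card=4500; try (B,hash)→6000, (A,hash)→6000, (B,merge)→6300, (A,merge)→6300, (B,nl_idx)→7500, (A,nl_idx)→7500 …(+2); best=6000 via (B,hash)

6000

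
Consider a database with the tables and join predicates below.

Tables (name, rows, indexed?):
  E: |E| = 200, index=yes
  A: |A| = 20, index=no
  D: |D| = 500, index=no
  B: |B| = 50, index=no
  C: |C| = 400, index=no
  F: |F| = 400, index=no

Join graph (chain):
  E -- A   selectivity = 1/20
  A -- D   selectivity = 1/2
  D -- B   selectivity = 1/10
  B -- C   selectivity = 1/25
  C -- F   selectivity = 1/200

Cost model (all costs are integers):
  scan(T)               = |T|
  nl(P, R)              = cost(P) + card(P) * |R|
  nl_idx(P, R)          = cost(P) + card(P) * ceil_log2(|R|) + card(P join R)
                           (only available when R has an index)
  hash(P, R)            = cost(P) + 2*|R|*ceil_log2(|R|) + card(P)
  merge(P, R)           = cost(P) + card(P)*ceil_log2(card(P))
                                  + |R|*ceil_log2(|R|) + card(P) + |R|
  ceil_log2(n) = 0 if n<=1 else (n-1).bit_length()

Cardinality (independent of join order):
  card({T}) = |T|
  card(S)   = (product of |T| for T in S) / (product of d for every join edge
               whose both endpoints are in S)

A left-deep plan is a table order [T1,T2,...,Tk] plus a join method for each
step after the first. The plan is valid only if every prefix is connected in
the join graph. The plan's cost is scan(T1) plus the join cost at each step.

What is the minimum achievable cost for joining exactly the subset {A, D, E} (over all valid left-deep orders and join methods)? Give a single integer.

Selinger DP over subsets of {A,D,E}:
  {E}: scan cost=200, card=200
  {A}: scan cost=20, card=20
  {D}: scan cost=500, card=500
  {AE}: card=200; try (E,nl_idx)→380, (A,hash)→600, (E,merge)→1940, (A,merge)→2120, (E,hash)→3240, (E,nl)→4020 …(+1); best=380 via (E,nl_idx)
  {AD}: card=5000; try (A,hash)→1200, (D,merge)→5140, (A,merge)→5620, (D,hash)→9040, (D,nl)→10020, (A,nl)→10500; best=1200 via (A,hash)
  {ADE}: card=50000; try (D,merge)→7180, (E,hash)→9400, (D,hash)→9580, (E,merge)→73000, (E,nl_idx)→91200, (D,nl)→100380 …(+1); best=7180 via (D,merge)

7180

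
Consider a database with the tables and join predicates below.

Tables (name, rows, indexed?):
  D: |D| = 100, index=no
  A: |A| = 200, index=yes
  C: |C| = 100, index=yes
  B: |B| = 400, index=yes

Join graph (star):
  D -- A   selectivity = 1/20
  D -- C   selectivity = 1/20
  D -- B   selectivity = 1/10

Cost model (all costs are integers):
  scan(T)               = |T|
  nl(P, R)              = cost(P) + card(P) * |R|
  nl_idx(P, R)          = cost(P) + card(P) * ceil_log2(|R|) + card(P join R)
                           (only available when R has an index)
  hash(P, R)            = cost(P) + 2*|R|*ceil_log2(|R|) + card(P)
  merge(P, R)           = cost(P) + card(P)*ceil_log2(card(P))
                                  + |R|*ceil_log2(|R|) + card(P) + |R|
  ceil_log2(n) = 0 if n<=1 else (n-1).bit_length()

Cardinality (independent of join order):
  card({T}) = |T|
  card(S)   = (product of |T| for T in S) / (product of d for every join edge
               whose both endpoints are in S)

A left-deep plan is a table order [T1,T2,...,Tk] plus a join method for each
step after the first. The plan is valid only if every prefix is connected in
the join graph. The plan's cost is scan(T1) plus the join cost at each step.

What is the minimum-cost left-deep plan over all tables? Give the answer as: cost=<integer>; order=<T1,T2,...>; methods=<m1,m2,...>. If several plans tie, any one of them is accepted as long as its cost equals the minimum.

Selinger DP (subsets sized 1..n):
  {D}: scan cost=100, card=100
  {A}: scan cost=200, card=200
  {C}: scan cost=100, card=100
  {B}: scan cost=400, card=400
  {AD}: card=1000; try (D,hash)→1800, (A,nl_idx)→1900, (A,merge)→2700, (D,merge)→2800, (A,hash)→3400, (A,nl)→20100 …(+1); best=1800 via (D,hash)
  {CD}: card=500; try (C,nl_idx)→1300, (D,hash)→1600, (C,hash)→1600, (D,merge)→1700, (C,merge)→1700, (D,nl)→10100 …(+1); best=1300 via (C,nl_idx)
  {BD}: card=4000; try (D,hash)→2200, (B,merge)→4900, (B,nl_idx)→5000, (D,merge)→5200, (B,hash)→7400, (B,nl)→40100 …(+1); best=2200 via (D,hash)
  {ACD}: card=5000; try (C,hash)→4200, (A,hash)→5000, (A,merge)→8100, (A,nl_idx)→10300, (C,merge)→13600, (C,nl_idx)→13800 …(+2); best=4200 via (C,hash)
  {ABD}: card=40000; try (A,hash)→9400, (B,hash)→10000, (B,merge)→16800, (B,nl_idx)→50800, (A,merge)→56000, (A,nl_idx)→74200 …(+2); best=9400 via (A,hash)
  {BCD}: card=20000; try (C,hash)→7600, (B,hash)→9000, (B,merge)→10300, (B,nl_idx)→25800, (C,nl_idx)→50200, (C,merge)→55000 …(+2); best=7600 via (C,hash)
  {ABCD}: card=200000; try (B,hash)→16400, (A,hash)→30800, (C,hash)→50800, (B,merge)→78200, (B,nl_idx)→249200, (A,merge)→329400 …(+6); best=16400 via (B,hash)

cost=16400; order=A,D,C,B; methods=hash,hash,hash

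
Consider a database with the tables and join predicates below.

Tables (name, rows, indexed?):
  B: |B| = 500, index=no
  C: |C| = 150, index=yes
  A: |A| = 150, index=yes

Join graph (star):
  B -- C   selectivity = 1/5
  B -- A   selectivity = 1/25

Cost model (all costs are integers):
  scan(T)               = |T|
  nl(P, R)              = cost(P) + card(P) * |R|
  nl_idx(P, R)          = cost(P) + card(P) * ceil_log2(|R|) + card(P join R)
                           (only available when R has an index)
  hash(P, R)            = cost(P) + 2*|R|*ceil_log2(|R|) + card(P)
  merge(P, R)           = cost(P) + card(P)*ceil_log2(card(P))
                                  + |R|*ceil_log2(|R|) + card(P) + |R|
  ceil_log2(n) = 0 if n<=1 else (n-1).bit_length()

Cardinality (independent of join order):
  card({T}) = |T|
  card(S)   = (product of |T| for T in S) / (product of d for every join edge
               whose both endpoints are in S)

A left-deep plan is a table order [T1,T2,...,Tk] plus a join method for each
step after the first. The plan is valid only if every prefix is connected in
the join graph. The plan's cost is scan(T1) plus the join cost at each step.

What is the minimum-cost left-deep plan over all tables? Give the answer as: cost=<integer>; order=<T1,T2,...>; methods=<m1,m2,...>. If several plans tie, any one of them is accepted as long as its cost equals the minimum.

Selinger DP (subsets sized 1..n):
  {B}: scan cost=500, card=500
  {C}: scan cost=150, card=150
  {A}: scan cost=150, card=150
  {BC}: card=15000; try (C,hash)→3400, (B,merge)→6500, (C,merge)→6850, (B,hash)→9300, (C,nl_idx)→19500, (B,nl)→75150 …(+1); best=3400 via (C,hash)
  {AB}: card=3000; try (A,hash)→3400, (B,merge)→6500, (A,merge)→6850, (A,nl_idx)→7500, (B,hash)→9300, (B,nl)→75150 …(+1); best=3400 via (A,hash)
  {ABC}: card=90000; try (C,hash)→8800, (A,hash)→20800, (C,merge)→43750, (C,nl_idx)→117400, (A,nl_idx)→213400, (A,merge)→229750 …(+2); best=8800 via (C,hash)

cost=8800; order=B,A,C; methods=hash,hash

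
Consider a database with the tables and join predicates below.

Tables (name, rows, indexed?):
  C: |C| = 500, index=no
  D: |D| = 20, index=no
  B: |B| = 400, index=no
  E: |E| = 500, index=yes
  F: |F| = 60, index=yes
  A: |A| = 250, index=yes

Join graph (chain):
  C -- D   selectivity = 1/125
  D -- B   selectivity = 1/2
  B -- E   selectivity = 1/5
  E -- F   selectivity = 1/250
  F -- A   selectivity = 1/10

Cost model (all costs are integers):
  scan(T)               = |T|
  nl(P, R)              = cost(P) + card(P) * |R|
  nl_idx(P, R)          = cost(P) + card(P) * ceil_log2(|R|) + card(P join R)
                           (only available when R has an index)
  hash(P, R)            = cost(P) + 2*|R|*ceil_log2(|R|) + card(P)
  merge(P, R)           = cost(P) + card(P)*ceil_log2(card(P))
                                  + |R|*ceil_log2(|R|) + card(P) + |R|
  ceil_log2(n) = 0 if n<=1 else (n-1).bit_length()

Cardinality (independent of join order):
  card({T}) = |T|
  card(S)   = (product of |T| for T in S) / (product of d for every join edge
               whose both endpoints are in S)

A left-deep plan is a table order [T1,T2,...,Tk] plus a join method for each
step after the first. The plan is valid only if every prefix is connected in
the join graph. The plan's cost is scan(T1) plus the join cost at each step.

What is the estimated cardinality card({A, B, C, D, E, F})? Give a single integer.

Tables in S: A(250), B(400), C(500), D(20), E(500), F(60)
Edges inside S: C-D(d=125), D-B(d=2), B-E(d=5), E-F(d=250), F-A(d=10)
numerator = 250 * 400 * 500 * 20 * 500 * 60 = 30000000000000
denominator = 125 * 2 * 5 * 250 * 10 = 3125000
card(S) = 30000000000000 / 3125000 = 9600000

9600000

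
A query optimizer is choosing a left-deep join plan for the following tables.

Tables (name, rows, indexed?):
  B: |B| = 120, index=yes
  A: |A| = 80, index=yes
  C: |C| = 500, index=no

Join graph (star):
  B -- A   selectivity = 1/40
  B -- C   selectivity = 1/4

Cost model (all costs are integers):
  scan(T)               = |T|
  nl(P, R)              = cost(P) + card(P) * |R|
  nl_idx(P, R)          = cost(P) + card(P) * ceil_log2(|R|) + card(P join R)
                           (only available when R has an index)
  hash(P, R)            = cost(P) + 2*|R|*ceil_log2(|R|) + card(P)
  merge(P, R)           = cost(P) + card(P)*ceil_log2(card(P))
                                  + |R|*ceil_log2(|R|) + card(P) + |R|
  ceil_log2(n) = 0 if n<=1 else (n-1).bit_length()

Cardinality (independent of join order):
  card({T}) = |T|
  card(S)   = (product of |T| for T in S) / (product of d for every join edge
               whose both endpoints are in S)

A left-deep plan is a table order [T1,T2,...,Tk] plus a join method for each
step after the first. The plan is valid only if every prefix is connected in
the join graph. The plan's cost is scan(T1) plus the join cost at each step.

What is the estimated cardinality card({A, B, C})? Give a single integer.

30000

Tables in S: A(80), B(120), C(500)
Edges inside S: B-A(d=40), B-C(d=4)
numerator = 80 * 120 * 500 = 4800000
denominator = 40 * 4 = 160
card(S) = 4800000 / 160 = 30000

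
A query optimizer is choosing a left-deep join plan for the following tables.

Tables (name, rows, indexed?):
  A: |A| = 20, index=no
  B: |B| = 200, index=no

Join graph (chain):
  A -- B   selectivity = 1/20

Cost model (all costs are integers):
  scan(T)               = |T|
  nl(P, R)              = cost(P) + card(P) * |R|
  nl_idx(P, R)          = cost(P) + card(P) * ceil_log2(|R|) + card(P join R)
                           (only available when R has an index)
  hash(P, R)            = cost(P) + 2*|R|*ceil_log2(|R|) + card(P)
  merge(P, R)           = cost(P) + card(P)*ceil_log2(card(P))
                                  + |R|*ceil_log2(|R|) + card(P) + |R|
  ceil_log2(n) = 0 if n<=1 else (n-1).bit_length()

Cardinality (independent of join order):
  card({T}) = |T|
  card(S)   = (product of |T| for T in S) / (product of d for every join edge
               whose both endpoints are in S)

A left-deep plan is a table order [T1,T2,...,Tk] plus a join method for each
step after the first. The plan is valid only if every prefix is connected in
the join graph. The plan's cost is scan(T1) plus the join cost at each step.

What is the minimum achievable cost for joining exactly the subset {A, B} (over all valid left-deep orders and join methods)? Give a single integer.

600

Selinger DP over subsets of {A,B}:
  {A}: scan cost=20, card=20
  {B}: scan cost=200, card=200
  {AB}: card=200; try (A,hash)→600, (B,merge)→1940, (A,merge)→2120, (B,hash)→3240, (B,nl)→4020, (A,nl)→4200; best=600 via (A,hash)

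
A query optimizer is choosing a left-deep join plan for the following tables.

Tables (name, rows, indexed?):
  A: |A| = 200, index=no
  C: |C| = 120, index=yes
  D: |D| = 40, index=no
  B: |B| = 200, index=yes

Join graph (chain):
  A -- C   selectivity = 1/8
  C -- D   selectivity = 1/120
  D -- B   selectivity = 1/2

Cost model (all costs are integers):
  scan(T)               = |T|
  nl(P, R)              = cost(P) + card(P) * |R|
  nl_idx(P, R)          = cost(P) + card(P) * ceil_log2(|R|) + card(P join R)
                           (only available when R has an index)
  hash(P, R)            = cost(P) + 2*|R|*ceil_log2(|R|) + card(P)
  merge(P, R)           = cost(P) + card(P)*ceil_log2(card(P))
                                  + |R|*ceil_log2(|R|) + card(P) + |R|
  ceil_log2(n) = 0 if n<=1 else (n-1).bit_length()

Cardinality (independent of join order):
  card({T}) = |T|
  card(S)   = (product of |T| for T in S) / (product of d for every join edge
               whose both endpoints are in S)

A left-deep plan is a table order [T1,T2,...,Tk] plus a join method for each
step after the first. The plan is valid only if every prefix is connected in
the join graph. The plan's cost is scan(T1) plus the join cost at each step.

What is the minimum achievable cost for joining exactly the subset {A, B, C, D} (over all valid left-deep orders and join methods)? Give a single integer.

Selinger DP over subsets of {A,B,C,D}:
  {A}: scan cost=200, card=200
  {C}: scan cost=120, card=120
  {D}: scan cost=40, card=40
  {B}: scan cost=200, card=200
  {AC}: card=3000; try (C,hash)→2080, (A,merge)→2880, (C,merge)→2960, (A,hash)→3440, (C,nl_idx)→4600, (A,nl)→24120 …(+1); best=2080 via (C,hash)
  {CD}: card=40; try (C,nl_idx)→360, (D,hash)→720, (C,merge)→1280, (D,merge)→1360, (C,hash)→1760, (C,nl)→4840 …(+1); best=360 via (C,nl_idx)
  {BD}: card=4000; try (D,hash)→880, (B,merge)→2120, (D,merge)→2280, (B,hash)→3280, (B,nl_idx)→4360, (B,nl)→8040 …(+1); best=880 via (D,hash)
  {ACD}: card=1000; try (A,merge)→2440, (A,hash)→3600, (D,hash)→5560, (A,nl)→8360, (D,merge)→41360, (D,nl)→122080; best=2440 via (A,merge)
  {BCD}: card=4000; try (B,merge)→2440, (B,hash)→3600, (B,nl_idx)→4680, (C,hash)→6560, (B,nl)→8360, (C,nl_idx)→32880 …(+2); best=2440 via (B,merge)
  {ABCD}: card=100000; try (B,hash)→6640, (A,hash)→9640, (B,merge)→15240, (A,merge)→56240, (B,nl_idx)→110440, (B,nl)→202440 …(+1); best=6640 via (B,hash)

6640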